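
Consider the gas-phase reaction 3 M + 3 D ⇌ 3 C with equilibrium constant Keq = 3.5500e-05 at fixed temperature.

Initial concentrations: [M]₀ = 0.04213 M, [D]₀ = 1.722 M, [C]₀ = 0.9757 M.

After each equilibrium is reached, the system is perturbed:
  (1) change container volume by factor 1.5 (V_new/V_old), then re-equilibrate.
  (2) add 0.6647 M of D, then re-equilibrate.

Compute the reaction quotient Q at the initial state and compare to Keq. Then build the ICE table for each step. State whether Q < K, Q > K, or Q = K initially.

Q₀ = 2433 vs Keq = 3.5500e-05 ⇒ Q>K, reverse
Step 1:
                  M         D         C
  init      0.04213     1.722    0.9757
  Δ          0.8951    0.8951   -0.8951
  eq         0.9372     2.617   0.08061
  solve Keq expr → x = -0.2984; check Q = 3.5500e-05
Then change container volume by factor 1.5 (V_new/V_old).
Step 2:
                  M         D         C
  init       0.6248     1.745   0.05374
  Δ         0.01661   0.01661  -0.01661
  eq         0.6414     1.761   0.03713
  solve Keq expr → x = -0.005537; check Q = 3.5500e-05
Then add 0.6647 M of D.
Step 3:
                  M         D         C
  init       0.6414     2.426   0.03713
  Δ        -0.01273  -0.01273   0.01273
  eq         0.6287     2.413   0.04986
  solve Keq expr → x = 0.004245; check Q = 3.5500e-05

Q₀ = 2433; Q > K (proceeds reverse)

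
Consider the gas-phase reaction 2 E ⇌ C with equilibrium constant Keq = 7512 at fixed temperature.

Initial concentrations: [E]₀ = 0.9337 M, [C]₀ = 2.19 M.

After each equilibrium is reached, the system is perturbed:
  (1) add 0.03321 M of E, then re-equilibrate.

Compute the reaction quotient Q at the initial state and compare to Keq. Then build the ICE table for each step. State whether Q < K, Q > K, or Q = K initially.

Q₀ = 2.512 vs Keq = 7512 ⇒ Q<K, forward
Step 1:
                   E          C
  I           0.9337       2.19
  C          -0.9149     0.4575
  E          0.01877      2.647
  solve Keq expr → x = 0.4575; check Q = 7512
Then add 0.03321 M of E.
Step 2:
                   E          C
  I          0.05198      2.647
  C         -0.03315    0.01658
  E          0.01883      2.664
  solve Keq expr → x = 0.01658; check Q = 7512

Q₀ = 2.512; Q < K (proceeds forward)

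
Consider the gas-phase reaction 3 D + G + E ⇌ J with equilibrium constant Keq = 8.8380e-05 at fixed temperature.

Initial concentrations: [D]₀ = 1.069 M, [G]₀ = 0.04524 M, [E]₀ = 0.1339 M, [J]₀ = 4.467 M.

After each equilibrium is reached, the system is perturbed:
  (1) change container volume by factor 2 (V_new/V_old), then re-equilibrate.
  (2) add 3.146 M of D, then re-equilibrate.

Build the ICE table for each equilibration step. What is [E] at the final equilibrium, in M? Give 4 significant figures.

Q₀ = 603.6 vs Keq = 8.8380e-05 ⇒ Q>K, reverse
Step 1:
                   D          G          E          J
  init         1.069    0.04524     0.1339      4.467
  Δ            9.716      3.239      3.239     -3.239
  eq           10.79      3.284      3.373      1.228
  solve Keq expr → x = -3.239; check Q = 8.8380e-05
Then change container volume by factor 2 (V_new/V_old).
Step 2:
                   D          G          E          J
  init         5.393      1.642      1.686     0.6141
  Δ             1.45     0.4835     0.4835    -0.4835
  eq           6.843      2.126       2.17     0.1306
  solve Keq expr → x = -0.4835; check Q = 8.8380e-05
Then add 3.146 M of D.
Step 3:
                   D          G          E          J
  init         9.989      2.126       2.17     0.1306
  Δ          -0.4982    -0.1661    -0.1661     0.1661
  eq           9.491      1.959      2.004     0.2967
  solve Keq expr → x = 0.1661; check Q = 8.8380e-05

[E]_eq = 2.004 M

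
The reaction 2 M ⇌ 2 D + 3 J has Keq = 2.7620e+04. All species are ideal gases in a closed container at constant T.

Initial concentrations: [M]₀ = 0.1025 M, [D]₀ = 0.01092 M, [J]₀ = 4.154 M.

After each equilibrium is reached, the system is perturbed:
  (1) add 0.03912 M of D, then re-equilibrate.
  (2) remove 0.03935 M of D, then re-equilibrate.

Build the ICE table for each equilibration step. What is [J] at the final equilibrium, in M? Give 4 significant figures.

Q₀ = 0.8136 vs Keq = 2.7620e+04 ⇒ Q<K, forward
Step 1:
                   M          D          J
  Initial     0.1025    0.01092      4.154
  Change    -0.09673    0.09673     0.1451
  Equil     0.005774     0.1076      4.299
  solve Keq expr → x = 0.04836; check Q = 2.7620e+04
Then add 0.03912 M of D.
Step 2:
                   M          D          J
  Initial   0.005774     0.1468      4.299
  Change    0.001984  -0.001984  -0.002976
  Equil     0.007757     0.1448      4.296
  solve Keq expr → x = -9.9188e-04; check Q = 2.7620e+04
Then remove 0.03935 M of D.
Step 3:
                   M          D          J
  Initial   0.007757     0.1054      4.296
  Change   -0.001995   0.001995   0.002993
  Equil     0.005762     0.1074      4.299
  solve Keq expr → x = 9.9772e-04; check Q = 2.7620e+04

[J]_eq = 4.299 M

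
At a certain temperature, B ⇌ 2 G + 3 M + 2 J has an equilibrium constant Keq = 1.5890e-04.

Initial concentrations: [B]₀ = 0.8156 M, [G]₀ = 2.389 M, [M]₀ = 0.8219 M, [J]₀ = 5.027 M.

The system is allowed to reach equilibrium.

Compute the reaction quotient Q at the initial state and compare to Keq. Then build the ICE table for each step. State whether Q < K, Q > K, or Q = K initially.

Q₀ = 98.18; Q > K (proceeds reverse)

Q₀ = 98.18 vs Keq = 1.5890e-04 ⇒ Q>K, reverse
Step 1:
                    B           G           M           J
  Initial      0.8156       2.389      0.8219       5.027
  Change       0.2694     -0.5389     -0.8083     -0.5389
  Equil         1.085        1.85     0.01357       4.488
  solve Keq expr → x = -0.2694; check Q = 1.5890e-04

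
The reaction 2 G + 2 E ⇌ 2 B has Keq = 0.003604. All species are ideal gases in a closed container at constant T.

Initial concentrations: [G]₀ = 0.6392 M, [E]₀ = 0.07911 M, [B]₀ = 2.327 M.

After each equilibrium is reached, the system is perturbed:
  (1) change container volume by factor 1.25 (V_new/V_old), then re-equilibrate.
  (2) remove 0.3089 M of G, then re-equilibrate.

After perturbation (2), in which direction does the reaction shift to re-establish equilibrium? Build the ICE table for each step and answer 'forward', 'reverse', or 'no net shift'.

Direction: reverse

Q₀ = 2118 vs Keq = 0.003604 ⇒ Q>K, reverse
Step 1:
                  G         E         B
  Initial    0.6392   0.07911     2.327
  Change      1.998     1.998    -1.998
  Equil       2.637     2.077    0.3289
  solve Keq expr → x = -0.9991; check Q = 0.003604
Then change container volume by factor 1.25 (V_new/V_old).
Step 2:
                  G         E         B
  Initial      2.11     1.662    0.2631
  Change    0.04282   0.04282  -0.04282
  Equil       2.153     1.705    0.2203
  solve Keq expr → x = -0.02141; check Q = 0.003604
Then remove 0.3089 M of G.
Step 3:
                  G         E         B
  Initial     1.844     1.705    0.2203
  Change    0.02603   0.02603  -0.02603
  Equil        1.87     1.731    0.1943
  solve Keq expr → x = -0.01301; check Q = 0.003604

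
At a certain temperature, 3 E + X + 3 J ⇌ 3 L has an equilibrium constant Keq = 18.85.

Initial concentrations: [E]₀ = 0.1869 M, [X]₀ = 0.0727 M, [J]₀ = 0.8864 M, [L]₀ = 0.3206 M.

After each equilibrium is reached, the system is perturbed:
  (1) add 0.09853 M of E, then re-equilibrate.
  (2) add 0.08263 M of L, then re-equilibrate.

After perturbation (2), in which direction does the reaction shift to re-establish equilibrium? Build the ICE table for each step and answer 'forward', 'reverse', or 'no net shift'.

Direction: reverse

Q₀ = 99.69 vs Keq = 18.85 ⇒ Q>K, reverse
Step 1:
                  E         X         J         L
  I          0.1869    0.0727    0.8864    0.3206
  C         0.05244   0.01748   0.05244  -0.05244
  E          0.2393   0.09018    0.9388    0.2682
  solve Keq expr → x = -0.01748; check Q = 18.85
Then add 0.09853 M of E.
Step 2:
                  E         X         J         L
  I          0.3379   0.09018    0.9388    0.2682
  C        -0.03813  -0.01271  -0.03813   0.03813
  E          0.2997   0.07747    0.9007    0.3063
  solve Keq expr → x = 0.01271; check Q = 18.85
Then add 0.08263 M of L.
Step 3:
                  E         X         J         L
  I          0.2997   0.07747    0.9007    0.3889
  C         0.02877   0.00959   0.02877  -0.02877
  E          0.3285   0.08706    0.9295    0.3602
  solve Keq expr → x = -0.00959; check Q = 18.85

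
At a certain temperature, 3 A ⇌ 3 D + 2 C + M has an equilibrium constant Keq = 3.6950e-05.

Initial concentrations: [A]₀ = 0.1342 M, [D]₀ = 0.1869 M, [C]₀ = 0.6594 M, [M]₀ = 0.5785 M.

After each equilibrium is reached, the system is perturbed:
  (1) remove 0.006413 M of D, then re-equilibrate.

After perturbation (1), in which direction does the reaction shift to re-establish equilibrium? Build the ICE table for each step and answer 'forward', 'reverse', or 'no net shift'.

Q₀ = 0.6795 vs Keq = 3.6950e-05 ⇒ Q>K, reverse
Step 1:
                   A          D          C          M
  Initial     0.1342     0.1869     0.6594     0.5785
  Change      0.1682    -0.1682    -0.1121   -0.05607
  Equil       0.3024    0.01869     0.5473     0.5224
  solve Keq expr → x = -0.05607; check Q = 3.6950e-05
Then remove 0.006413 M of D.
Step 2:
                   A          D          C          M
  Initial     0.3024    0.01228     0.5473     0.5224
  Change   -0.005935   0.005935   0.003957   0.001978
  Equil       0.2965    0.01821     0.5512     0.5244
  solve Keq expr → x = 0.001978; check Q = 3.6950e-05

Direction: forward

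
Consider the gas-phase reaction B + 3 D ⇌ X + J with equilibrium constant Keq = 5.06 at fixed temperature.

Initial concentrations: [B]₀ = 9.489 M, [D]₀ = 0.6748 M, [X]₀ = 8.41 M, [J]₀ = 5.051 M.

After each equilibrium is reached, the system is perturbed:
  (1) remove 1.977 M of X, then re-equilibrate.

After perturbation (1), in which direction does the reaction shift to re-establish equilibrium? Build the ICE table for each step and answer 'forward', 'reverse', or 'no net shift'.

Direction: forward

Q₀ = 14.57 vs Keq = 5.06 ⇒ Q>K, reverse
Step 1:
                  B         D         X         J
  I           9.489    0.6748      8.41     5.051
  C         0.09097    0.2729  -0.09097  -0.09097
  E            9.58    0.9477     8.319      4.96
  solve Keq expr → x = -0.09097; check Q = 5.06
Then remove 1.977 M of X.
Step 2:
                  B         D         X         J
  I            9.58    0.9477     6.342      4.96
  C        -0.02615  -0.07846   0.02615   0.02615
  E           9.554    0.8693     6.368     4.986
  solve Keq expr → x = 0.02615; check Q = 5.06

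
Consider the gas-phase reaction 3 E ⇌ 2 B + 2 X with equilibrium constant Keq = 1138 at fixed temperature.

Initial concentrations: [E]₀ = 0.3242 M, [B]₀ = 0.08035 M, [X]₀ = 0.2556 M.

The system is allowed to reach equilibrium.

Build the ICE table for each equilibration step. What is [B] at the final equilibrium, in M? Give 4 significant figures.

[B]_eq = 0.2803 M

Q₀ = 0.01238 vs Keq = 1138 ⇒ Q<K, forward
Step 1:
                   E          B          X
  I           0.3242    0.08035     0.2556
  C          -0.2999     0.1999     0.1999
  E          0.02429     0.2803     0.4555
  solve Keq expr → x = 0.09997; check Q = 1138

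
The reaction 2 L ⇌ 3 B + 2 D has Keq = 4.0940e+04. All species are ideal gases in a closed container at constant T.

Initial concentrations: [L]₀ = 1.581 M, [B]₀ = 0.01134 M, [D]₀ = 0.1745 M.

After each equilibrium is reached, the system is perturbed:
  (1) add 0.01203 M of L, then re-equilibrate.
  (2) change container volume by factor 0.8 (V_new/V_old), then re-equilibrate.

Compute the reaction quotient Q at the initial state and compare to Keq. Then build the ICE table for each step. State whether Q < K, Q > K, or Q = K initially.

Q₀ = 1.7765e-08 vs Keq = 4.0940e+04 ⇒ Q<K, forward
Step 1:
                  L         B         D
  init        1.581   0.01134    0.1745
  Δ          -1.551     2.326     1.551
  eq        0.03046     2.337     1.725
  solve Keq expr → x = 0.7753; check Q = 4.0940e+04
Then add 0.01203 M of L.
Step 2:
                  L         B         D
  init      0.04249     2.337     1.725
  Δ        -0.01149   0.01723   0.01149
  eq          0.031     2.354     1.737
  solve Keq expr → x = 0.005744; check Q = 4.0940e+04
Then change container volume by factor 0.8 (V_new/V_old).
Step 3:
                  L         B         D
  init      0.03876     2.943     2.171
  Δ         0.01445  -0.02168  -0.01445
  eq        0.05321     2.921     2.156
  solve Keq expr → x = -0.007226; check Q = 4.0940e+04

Q₀ = 1.7765e-08; Q < K (proceeds forward)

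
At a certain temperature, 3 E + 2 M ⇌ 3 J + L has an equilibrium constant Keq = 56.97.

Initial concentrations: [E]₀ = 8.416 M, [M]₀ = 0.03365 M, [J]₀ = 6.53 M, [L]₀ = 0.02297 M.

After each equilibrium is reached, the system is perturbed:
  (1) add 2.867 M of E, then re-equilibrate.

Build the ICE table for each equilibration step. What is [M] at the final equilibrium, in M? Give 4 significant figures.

Q₀ = 9.476 vs Keq = 56.97 ⇒ Q<K, forward
Step 1:
                    E           M           J           L
  Initial       8.416     0.03365        6.53     0.02297
  Change     -0.02605    -0.01737     0.02605    0.008684
  Equil          8.39     0.01628       6.556     0.03165
  solve Keq expr → x = 0.008684; check Q = 56.97
Then add 2.867 M of E.
Step 2:
                    E           M           J           L
  Initial       11.26     0.01628       6.556     0.03165
  Change    -0.008011   -0.005341    0.008011     0.00267
  Equil         11.25     0.01094       6.564     0.03432
  solve Keq expr → x = 0.00267; check Q = 56.97

[M]_eq = 0.01094 M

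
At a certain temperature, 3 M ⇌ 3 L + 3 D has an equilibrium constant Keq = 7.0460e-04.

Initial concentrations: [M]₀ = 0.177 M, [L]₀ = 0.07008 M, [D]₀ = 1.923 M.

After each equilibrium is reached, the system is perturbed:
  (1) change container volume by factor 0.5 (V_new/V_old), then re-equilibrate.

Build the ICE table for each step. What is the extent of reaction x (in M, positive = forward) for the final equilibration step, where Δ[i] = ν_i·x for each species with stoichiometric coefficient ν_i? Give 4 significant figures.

x = -0.003654 M

Q₀ = 0.4414 vs Keq = 7.0460e-04 ⇒ Q>K, reverse
Step 1:
                   M          L          D
  init         0.177    0.07008      1.923
  Δ          0.05882   -0.05882   -0.05882
  eq          0.2358    0.01126      1.864
  solve Keq expr → x = -0.01961; check Q = 7.0460e-04
Then change container volume by factor 0.5 (V_new/V_old).
Step 2:
                   M          L          D
  init        0.4716    0.02251      3.728
  Δ          0.01096   -0.01096   -0.01096
  eq          0.4826    0.01155      3.717
  solve Keq expr → x = -0.003654; check Q = 7.0460e-04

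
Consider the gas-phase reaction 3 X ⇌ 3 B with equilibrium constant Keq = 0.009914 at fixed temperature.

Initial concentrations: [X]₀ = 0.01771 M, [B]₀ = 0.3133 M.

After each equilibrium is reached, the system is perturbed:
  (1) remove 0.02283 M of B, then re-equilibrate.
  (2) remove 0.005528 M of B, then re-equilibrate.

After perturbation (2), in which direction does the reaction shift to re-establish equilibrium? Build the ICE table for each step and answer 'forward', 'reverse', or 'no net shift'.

Q₀ = 5536 vs Keq = 0.009914 ⇒ Q>K, reverse
Step 1:
                  X         B
  I         0.01771    0.3133
  C          0.2548   -0.2548
  E          0.2725   0.05853
  solve Keq expr → x = -0.08492; check Q = 0.009914
Then remove 0.02283 M of B.
Step 2:
                  X         B
  I          0.2725    0.0357
  C        -0.01879   0.01879
  E          0.2537    0.0545
  solve Keq expr → x = 0.006264; check Q = 0.009914
Then remove 0.005528 M of B.
Step 3:
                  X         B
  I          0.2537   0.04897
  C        -0.00455   0.00455
  E          0.2491   0.05352
  solve Keq expr → x = 0.001517; check Q = 0.009914

Direction: forward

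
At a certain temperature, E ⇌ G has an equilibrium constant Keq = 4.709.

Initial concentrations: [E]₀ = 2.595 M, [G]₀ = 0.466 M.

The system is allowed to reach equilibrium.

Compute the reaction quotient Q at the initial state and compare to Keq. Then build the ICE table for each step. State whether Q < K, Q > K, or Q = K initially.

Q₀ = 0.1796; Q < K (proceeds forward)

Q₀ = 0.1796 vs Keq = 4.709 ⇒ Q<K, forward
Step 1:
                  E         G
  I           2.595     0.466
  C          -2.059     2.059
  E          0.5362     2.525
  solve Keq expr → x = 2.059; check Q = 4.709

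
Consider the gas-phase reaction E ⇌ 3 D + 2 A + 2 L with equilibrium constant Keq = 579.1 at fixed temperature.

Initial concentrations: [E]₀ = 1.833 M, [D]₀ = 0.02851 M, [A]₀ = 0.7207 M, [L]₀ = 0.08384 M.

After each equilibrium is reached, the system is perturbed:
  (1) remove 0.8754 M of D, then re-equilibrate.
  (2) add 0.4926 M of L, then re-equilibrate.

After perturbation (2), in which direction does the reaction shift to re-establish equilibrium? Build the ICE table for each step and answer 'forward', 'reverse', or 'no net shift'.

Q₀ = 4.6157e-08 vs Keq = 579.1 ⇒ Q<K, forward
Step 1:
                    E           D           A           L
  init          1.833     0.02851      0.7207     0.08384
  Δ           -0.9206       2.762       1.841       1.841
  eq           0.9124        2.79       2.562       1.925
  solve Keq expr → x = 0.9206; check Q = 579.1
Then remove 0.8754 M of D.
Step 2:
                    E           D           A           L
  init         0.9124       1.915       2.562       1.925
  Δ           -0.1268      0.3804      0.2536      0.2536
  eq           0.7856       2.295       2.815       2.179
  solve Keq expr → x = 0.1268; check Q = 579.1
Then add 0.4926 M of L.
Step 3:
                    E           D           A           L
  init         0.7856       2.295       2.815       2.671
  Δ           0.04936     -0.1481    -0.09872    -0.09872
  eq            0.835       2.147       2.717       2.572
  solve Keq expr → x = -0.04936; check Q = 579.1

Direction: reverse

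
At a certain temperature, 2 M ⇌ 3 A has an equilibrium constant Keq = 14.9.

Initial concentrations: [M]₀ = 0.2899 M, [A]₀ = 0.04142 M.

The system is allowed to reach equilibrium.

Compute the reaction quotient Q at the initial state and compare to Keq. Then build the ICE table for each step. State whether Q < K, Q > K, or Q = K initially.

Q₀ = 8.4554e-04; Q < K (proceeds forward)

Q₀ = 8.4554e-04 vs Keq = 14.9 ⇒ Q<K, forward
Step 1:
                  M         A
  init       0.2899   0.04142
  Δ         -0.2283    0.3424
  eq        0.06161    0.3839
  solve Keq expr → x = 0.1141; check Q = 14.9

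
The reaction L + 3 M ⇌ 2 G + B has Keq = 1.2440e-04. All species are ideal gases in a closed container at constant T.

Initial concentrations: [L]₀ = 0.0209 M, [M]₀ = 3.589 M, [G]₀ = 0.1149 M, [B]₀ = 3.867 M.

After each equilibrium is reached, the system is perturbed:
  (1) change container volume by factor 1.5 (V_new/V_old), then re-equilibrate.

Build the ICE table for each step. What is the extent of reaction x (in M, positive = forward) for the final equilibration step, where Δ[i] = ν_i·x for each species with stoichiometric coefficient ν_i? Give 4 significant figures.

Q₀ = 0.05284 vs Keq = 1.2440e-04 ⇒ Q>K, reverse
Step 1:
                    L           M           G           B
  I            0.0209       3.589      0.1149       3.867
  C           0.05187      0.1556     -0.1037    -0.05187
  E           0.07277       3.745     0.01116       3.815
  solve Keq expr → x = -0.05187; check Q = 1.2440e-04
Then change container volume by factor 1.5 (V_new/V_old).
Step 2:
                    L           M           G           B
  I           0.04851       2.496    0.007441       2.543
  C        6.5818e-04    0.001975   -0.001316 -6.5818e-04
  E           0.04917       2.498    0.006125       2.543
  solve Keq expr → x = -6.5818e-04; check Q = 1.2440e-04

x = -6.5818e-04 M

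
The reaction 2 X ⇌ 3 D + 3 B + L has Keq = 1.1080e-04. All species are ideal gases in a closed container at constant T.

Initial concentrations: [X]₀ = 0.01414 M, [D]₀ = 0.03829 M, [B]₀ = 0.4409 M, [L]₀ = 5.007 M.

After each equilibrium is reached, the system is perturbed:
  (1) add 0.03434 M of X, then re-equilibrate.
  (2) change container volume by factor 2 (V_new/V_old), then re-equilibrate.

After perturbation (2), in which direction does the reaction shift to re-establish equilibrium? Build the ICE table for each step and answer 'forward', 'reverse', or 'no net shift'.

Q₀ = 0.1205 vs Keq = 1.1080e-04 ⇒ Q>K, reverse
Step 1:
                    X           D           B           L
  Initial     0.01414     0.03829      0.4409       5.007
  Change      0.02066    -0.03099    -0.03099    -0.01033
  Equil        0.0348    0.007305      0.4099       4.997
  solve Keq expr → x = -0.01033; check Q = 1.1080e-04
Then add 0.03434 M of X.
Step 2:
                    X           D           B           L
  Initial     0.06914    0.007305      0.4099       4.997
  Change    -0.002565    0.003847    0.003847    0.001282
  Equil       0.06657     0.01115      0.4138       4.998
  solve Keq expr → x = 0.001282; check Q = 1.1080e-04
Then change container volume by factor 2 (V_new/V_old).
Step 3:
                    X           D           B           L
  Initial     0.03329    0.005576      0.2069       2.499
  Change    -0.006141    0.009212    0.009212    0.003071
  Equil       0.02714     0.01479      0.2161       2.502
  solve Keq expr → x = 0.003071; check Q = 1.1080e-04

Direction: forward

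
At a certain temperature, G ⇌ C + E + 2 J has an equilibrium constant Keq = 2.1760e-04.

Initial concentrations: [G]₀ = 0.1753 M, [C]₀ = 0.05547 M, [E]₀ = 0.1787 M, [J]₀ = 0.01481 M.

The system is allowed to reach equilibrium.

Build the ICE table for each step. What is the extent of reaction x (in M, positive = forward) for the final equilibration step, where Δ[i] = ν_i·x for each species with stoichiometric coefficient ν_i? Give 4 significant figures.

Q₀ = 1.2403e-05 vs Keq = 2.1760e-04 ⇒ Q<K, forward
Step 1:
                    G           C           E           J
  init         0.1753     0.05547      0.1787     0.01481
  Δ          -0.01718     0.01718     0.01718     0.03436
  eq           0.1581     0.07265      0.1959     0.04917
  solve Keq expr → x = 0.01718; check Q = 2.1760e-04

x = 0.01718 M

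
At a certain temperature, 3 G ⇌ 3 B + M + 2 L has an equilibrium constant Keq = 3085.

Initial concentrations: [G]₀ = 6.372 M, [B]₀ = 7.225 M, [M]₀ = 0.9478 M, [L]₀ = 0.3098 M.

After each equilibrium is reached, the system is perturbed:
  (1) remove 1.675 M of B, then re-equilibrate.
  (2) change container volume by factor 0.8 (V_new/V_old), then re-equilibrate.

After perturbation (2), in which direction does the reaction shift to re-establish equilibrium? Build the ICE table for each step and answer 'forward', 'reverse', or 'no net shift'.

Direction: reverse

Q₀ = 0.1326 vs Keq = 3085 ⇒ Q<K, forward
Step 1:
                   G          B          M          L
  init         6.372      7.225     0.9478     0.3098
  Δ           -4.169      4.169       1.39      2.779
  eq           2.203      11.39      2.337      3.089
  solve Keq expr → x = 1.39; check Q = 3085
Then remove 1.675 M of B.
Step 2:
                   G          B          M          L
  init         2.203      9.719      2.337      3.089
  Δ          -0.2075     0.2075    0.06918     0.1384
  eq           1.996      9.926      2.407      3.227
  solve Keq expr → x = 0.06918; check Q = 3085
Then change container volume by factor 0.8 (V_new/V_old).
Step 3:
                   G          B          M          L
  init         2.495      12.41      3.008      4.034
  Δ           0.3675    -0.3675    -0.1225     -0.245
  eq           2.862      12.04      2.886      3.789
  solve Keq expr → x = -0.1225; check Q = 3085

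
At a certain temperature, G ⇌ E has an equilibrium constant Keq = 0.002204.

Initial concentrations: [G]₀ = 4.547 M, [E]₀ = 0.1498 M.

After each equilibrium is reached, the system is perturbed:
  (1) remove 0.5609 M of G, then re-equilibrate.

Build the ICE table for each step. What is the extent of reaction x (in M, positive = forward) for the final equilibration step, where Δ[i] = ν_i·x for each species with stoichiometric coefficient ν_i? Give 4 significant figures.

x = -0.001234 M

Q₀ = 0.03294 vs Keq = 0.002204 ⇒ Q>K, reverse
Step 1:
                   G          E
  Initial      4.547     0.1498
  Change      0.1395    -0.1395
  Equil        4.686    0.01033
  solve Keq expr → x = -0.1395; check Q = 0.002204
Then remove 0.5609 M of G.
Step 2:
                   G          E
  Initial      4.126    0.01033
  Change    0.001234  -0.001234
  Equil        4.127   0.009095
  solve Keq expr → x = -0.001234; check Q = 0.002204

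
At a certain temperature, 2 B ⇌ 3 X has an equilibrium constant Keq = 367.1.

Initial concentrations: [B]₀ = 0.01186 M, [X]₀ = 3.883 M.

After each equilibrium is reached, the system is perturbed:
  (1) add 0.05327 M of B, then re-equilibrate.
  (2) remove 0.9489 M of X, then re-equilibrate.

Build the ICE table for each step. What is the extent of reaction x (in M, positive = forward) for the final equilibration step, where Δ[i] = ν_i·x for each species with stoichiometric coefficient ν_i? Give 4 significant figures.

Q₀ = 4.1623e+05 vs Keq = 367.1 ⇒ Q>K, reverse
Step 1:
                   B          X
  init       0.01186      3.883
  Δ           0.3165    -0.4748
  eq          0.3284      3.408
  solve Keq expr → x = -0.1583; check Q = 367.1
Then add 0.05327 M of B.
Step 2:
                   B          X
  init        0.3817      3.408
  Δ         -0.04374    0.06561
  eq          0.3379      3.474
  solve Keq expr → x = 0.02187; check Q = 367.1
Then remove 0.9489 M of X.
Step 3:
                   B          X
  init        0.3379      2.525
  Δ           -0.108     0.1621
  eq          0.2299      2.687
  solve Keq expr → x = 0.05402; check Q = 367.1

x = 0.05402 M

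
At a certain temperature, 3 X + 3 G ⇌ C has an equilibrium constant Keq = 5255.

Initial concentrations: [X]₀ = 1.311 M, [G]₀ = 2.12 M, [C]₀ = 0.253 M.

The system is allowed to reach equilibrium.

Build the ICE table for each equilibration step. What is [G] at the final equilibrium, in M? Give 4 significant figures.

Q₀ = 0.01178 vs Keq = 5255 ⇒ Q<K, forward
Step 1:
                  X         G         C
  Initial     1.311      2.12     0.253
  Change     -1.253    -1.253    0.4176
  Equil     0.05807    0.8671    0.6706
  solve Keq expr → x = 0.4176; check Q = 5255

[G]_eq = 0.8671 M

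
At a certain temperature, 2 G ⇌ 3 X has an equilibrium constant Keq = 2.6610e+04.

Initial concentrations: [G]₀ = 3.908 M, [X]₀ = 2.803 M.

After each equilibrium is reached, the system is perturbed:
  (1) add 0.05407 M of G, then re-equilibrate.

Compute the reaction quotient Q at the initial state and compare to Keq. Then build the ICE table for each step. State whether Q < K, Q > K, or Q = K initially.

Q₀ = 1.442; Q < K (proceeds forward)

Q₀ = 1.442 vs Keq = 2.6610e+04 ⇒ Q<K, forward
Step 1:
                  G         X
  init        3.908     2.803
  Δ          -3.758     5.637
  eq         0.1503      8.44
  solve Keq expr → x = 1.879; check Q = 2.6610e+04
Then add 0.05407 M of G.
Step 2:
                  G         X
  init       0.2044      8.44
  Δ        -0.05198   0.07797
  eq         0.1524     8.518
  solve Keq expr → x = 0.02599; check Q = 2.6610e+04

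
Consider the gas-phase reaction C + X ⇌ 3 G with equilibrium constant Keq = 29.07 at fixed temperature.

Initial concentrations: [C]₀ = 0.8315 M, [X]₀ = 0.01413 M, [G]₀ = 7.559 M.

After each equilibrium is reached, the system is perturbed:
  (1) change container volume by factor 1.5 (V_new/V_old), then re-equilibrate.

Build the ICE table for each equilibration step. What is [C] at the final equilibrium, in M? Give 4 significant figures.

[C]_eq = 1.251 M

Q₀ = 3.6761e+04 vs Keq = 29.07 ⇒ Q>K, reverse
Step 1:
                   C          X          G
  I           0.8315    0.01413      7.559
  C             1.16       1.16     -3.479
  E            1.991      1.174       4.08
  solve Keq expr → x = -1.16; check Q = 29.07
Then change container volume by factor 1.5 (V_new/V_old).
Step 2:
                   C          X          G
  I            1.327     0.7825       2.72
  C         -0.07654   -0.07654     0.2296
  E            1.251     0.7059       2.95
  solve Keq expr → x = 0.07654; check Q = 29.07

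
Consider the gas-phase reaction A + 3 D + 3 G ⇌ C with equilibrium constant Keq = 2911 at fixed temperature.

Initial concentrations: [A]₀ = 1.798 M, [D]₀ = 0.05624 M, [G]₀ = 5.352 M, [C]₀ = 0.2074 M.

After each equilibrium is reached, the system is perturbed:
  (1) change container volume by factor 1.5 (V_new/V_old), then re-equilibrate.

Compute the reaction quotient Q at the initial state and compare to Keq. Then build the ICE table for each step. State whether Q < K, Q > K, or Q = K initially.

Q₀ = 4.23 vs Keq = 2911 ⇒ Q<K, forward
Step 1:
                    A           D           G           C
  Initial       1.798     0.05624       5.352      0.2074
  Change     -0.01654    -0.04962    -0.04962     0.01654
  Equil         1.781    0.006617       5.302      0.2239
  solve Keq expr → x = 0.01654; check Q = 2911
Then change container volume by factor 1.5 (V_new/V_old).
Step 2:
                    A           D           G           C
  Initial       1.188    0.004411       3.535      0.1493
  Change     0.001818    0.005453    0.005453   -0.001818
  Equil         1.189    0.009864        3.54      0.1475
  solve Keq expr → x = -0.001818; check Q = 2911

Q₀ = 4.23; Q < K (proceeds forward)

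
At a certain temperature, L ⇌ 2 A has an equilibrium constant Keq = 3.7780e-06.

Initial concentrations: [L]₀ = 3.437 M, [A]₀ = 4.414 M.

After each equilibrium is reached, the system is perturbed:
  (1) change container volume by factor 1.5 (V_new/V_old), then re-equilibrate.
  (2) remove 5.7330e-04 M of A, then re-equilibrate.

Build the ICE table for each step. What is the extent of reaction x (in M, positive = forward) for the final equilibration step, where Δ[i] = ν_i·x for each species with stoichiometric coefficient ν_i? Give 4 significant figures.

x = 2.8658e-04 M

Q₀ = 5.669 vs Keq = 3.7780e-06 ⇒ Q>K, reverse
Step 1:
                   L          A
  I            3.437      4.414
  C            2.205     -4.409
  E            5.642   0.004617
  solve Keq expr → x = -2.205; check Q = 3.7780e-06
Then change container volume by factor 1.5 (V_new/V_old).
Step 2:
                   L          A
  I            3.761   0.003078
  C       -3.4578e-04 6.9155e-04
  E            3.761   0.003769
  solve Keq expr → x = 3.4578e-04; check Q = 3.7780e-06
Then remove 5.7330e-04 M of A.
Step 3:
                   L          A
  I            3.761   0.003196
  C       -2.8658e-04 5.7316e-04
  E             3.76   0.003769
  solve Keq expr → x = 2.8658e-04; check Q = 3.7780e-06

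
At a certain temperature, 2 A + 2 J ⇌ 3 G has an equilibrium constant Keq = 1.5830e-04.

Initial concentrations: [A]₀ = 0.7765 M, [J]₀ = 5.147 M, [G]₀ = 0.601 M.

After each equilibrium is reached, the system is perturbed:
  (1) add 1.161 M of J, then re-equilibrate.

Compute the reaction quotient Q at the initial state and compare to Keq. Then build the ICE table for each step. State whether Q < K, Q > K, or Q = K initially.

Q₀ = 0.01359; Q > K (proceeds reverse)

Q₀ = 0.01359 vs Keq = 1.5830e-04 ⇒ Q>K, reverse
Step 1:
                  A         J         G
  I          0.7765     5.147     0.601
  C          0.2847    0.2847   -0.4271
  E           1.061     5.432    0.1739
  solve Keq expr → x = -0.1424; check Q = 1.5830e-04
Then add 1.161 M of J.
Step 2:
                  A         J         G
  I           1.061     6.593    0.1739
  C        -0.01458  -0.01458   0.02187
  E           1.047     6.578    0.1958
  solve Keq expr → x = 0.007289; check Q = 1.5830e-04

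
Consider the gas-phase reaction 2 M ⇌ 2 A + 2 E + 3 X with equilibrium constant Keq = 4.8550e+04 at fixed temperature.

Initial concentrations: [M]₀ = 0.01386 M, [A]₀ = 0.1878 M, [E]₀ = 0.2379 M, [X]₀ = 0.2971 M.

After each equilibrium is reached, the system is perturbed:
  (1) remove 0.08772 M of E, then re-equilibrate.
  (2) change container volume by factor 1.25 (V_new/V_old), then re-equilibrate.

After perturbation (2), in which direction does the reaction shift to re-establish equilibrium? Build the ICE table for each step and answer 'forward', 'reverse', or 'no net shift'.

Direction: forward

Q₀ = 0.2725 vs Keq = 4.8550e+04 ⇒ Q<K, forward
Step 1:
                   M          A          E          X
  Initial    0.01386     0.1878     0.2379     0.2971
  Change    -0.01382    0.01382    0.01382    0.02073
  Equil   4.1271e-05     0.2016     0.2517     0.3178
  solve Keq expr → x = 0.006909; check Q = 4.8550e+04
Then remove 0.08772 M of E.
Step 2:
                   M          A          E          X
  Initial 4.1271e-05     0.2016      0.164     0.3178
  Change  -1.4375e-05 1.4375e-05 1.4375e-05 2.1563e-05
  Equil   2.6895e-05     0.2016      0.164     0.3178
  solve Keq expr → x = 7.1876e-06; check Q = 4.8550e+04
Then change container volume by factor 1.25 (V_new/V_old).
Step 3:
                   M          A          E          X
  Initial 2.1516e-05     0.1613     0.1312     0.2543
  Change  -9.1971e-06 9.1971e-06 9.1971e-06 1.3796e-05
  Equil   1.2319e-05     0.1613     0.1312     0.2543
  solve Keq expr → x = 4.5985e-06; check Q = 4.8550e+04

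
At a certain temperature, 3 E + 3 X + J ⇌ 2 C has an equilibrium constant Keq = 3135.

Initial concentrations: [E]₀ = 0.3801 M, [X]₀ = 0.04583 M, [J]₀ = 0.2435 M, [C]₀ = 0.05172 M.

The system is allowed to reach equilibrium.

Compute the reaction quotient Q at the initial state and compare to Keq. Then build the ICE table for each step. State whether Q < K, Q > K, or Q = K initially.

Q₀ = 2078; Q < K (proceeds forward)

Q₀ = 2078 vs Keq = 3135 ⇒ Q<K, forward
Step 1:
                    E           X           J           C
  init         0.3801     0.04583      0.2435     0.05172
  Δ         -0.003994   -0.003994   -0.001331    0.002663
  eq           0.3761     0.04184      0.2422     0.05438
  solve Keq expr → x = 0.001331; check Q = 3135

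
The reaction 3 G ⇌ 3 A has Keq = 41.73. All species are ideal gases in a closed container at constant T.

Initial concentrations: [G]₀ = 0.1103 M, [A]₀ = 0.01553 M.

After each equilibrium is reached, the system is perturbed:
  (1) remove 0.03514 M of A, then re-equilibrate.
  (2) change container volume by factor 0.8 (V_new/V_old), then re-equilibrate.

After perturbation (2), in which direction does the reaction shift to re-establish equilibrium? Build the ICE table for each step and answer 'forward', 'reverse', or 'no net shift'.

Q₀ = 0.002791 vs Keq = 41.73 ⇒ Q<K, forward
Step 1:
                    G           A
  I            0.1103     0.01553
  C          -0.08214     0.08214
  E           0.02816     0.09767
  solve Keq expr → x = 0.02738; check Q = 41.73
Then remove 0.03514 M of A.
Step 2:
                    G           A
  I           0.02816     0.06253
  C         -0.007864    0.007864
  E            0.0203     0.07039
  solve Keq expr → x = 0.002621; check Q = 41.73
Then change container volume by factor 0.8 (V_new/V_old).
Step 3:
                    G           A
  I           0.02537     0.08799
  C                 0           0
  E           0.02537     0.08799
  solve Keq expr → x = 0; check Q = 41.73

Direction: no net shift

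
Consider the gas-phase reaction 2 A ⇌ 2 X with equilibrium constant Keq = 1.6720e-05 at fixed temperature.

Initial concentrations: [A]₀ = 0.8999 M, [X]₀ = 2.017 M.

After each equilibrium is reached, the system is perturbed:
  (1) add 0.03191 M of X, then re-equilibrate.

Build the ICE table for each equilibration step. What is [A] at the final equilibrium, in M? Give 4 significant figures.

[A]_eq = 2.937 M

Q₀ = 5.024 vs Keq = 1.6720e-05 ⇒ Q>K, reverse
Step 1:
                    A           X
  Initial      0.8999       2.017
  Change        2.005      -2.005
  Equil         2.905     0.01188
  solve Keq expr → x = -1.003; check Q = 1.6720e-05
Then add 0.03191 M of X.
Step 2:
                    A           X
  Initial       2.905     0.04379
  Change      0.03178    -0.03178
  Equil         2.937     0.01201
  solve Keq expr → x = -0.01589; check Q = 1.6720e-05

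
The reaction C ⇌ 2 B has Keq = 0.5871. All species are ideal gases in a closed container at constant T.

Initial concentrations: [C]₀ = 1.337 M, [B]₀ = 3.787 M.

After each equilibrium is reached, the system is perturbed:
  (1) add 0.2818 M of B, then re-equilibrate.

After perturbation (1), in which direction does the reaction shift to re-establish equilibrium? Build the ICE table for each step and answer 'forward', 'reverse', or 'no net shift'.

Direction: reverse

Q₀ = 10.73 vs Keq = 0.5871 ⇒ Q>K, reverse
Step 1:
                  C         B
  init        1.337     3.787
  Δ           1.274    -2.549
  eq          2.611     1.238
  solve Keq expr → x = -1.274; check Q = 0.5871
Then add 0.2818 M of B.
Step 2:
                  C         B
  init        2.611      1.52
  Δ          0.1261   -0.2523
  eq          2.738     1.268
  solve Keq expr → x = -0.1261; check Q = 0.5871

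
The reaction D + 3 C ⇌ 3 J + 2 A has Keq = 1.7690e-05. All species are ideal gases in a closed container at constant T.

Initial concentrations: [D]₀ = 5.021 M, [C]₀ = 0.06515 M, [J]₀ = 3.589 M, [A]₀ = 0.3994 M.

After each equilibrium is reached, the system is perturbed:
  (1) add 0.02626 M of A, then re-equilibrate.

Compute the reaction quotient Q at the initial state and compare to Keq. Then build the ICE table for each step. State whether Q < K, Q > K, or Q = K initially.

Q₀ = 5311 vs Keq = 1.7690e-05 ⇒ Q>K, reverse
Step 1:
                   D          C          J          A
  I            5.021    0.06515      3.589     0.3994
  C           0.1992     0.5976    -0.5976    -0.3984
  E             5.22     0.6627      2.991   0.001002
  solve Keq expr → x = -0.1992; check Q = 1.7690e-05
Then add 0.02626 M of A.
Step 2:
                   D          C          J          A
  I             5.22     0.6627      2.991    0.02726
  C          0.01307    0.03922   -0.03922   -0.02615
  E            5.233      0.702      2.952   0.001116
  solve Keq expr → x = -0.01307; check Q = 1.7690e-05

Q₀ = 5311; Q > K (proceeds reverse)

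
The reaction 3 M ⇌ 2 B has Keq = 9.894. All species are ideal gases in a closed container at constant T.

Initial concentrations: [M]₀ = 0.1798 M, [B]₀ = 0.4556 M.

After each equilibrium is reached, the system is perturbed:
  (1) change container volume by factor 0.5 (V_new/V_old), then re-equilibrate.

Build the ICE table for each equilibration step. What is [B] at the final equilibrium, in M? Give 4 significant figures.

Q₀ = 35.71 vs Keq = 9.894 ⇒ Q>K, reverse
Step 1:
                   M          B
  Initial     0.1798     0.4556
  Change     0.07534   -0.05023
  Equil       0.2551     0.4054
  solve Keq expr → x = -0.02511; check Q = 9.894
Then change container volume by factor 0.5 (V_new/V_old).
Step 2:
                   M          B
  Initial     0.5103     0.8107
  Change    -0.08632    0.05755
  Equil        0.424     0.8683
  solve Keq expr → x = 0.02877; check Q = 9.894

[B]_eq = 0.8683 M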